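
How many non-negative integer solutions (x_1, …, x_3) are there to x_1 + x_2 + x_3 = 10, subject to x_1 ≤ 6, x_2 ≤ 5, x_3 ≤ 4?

By stars and bars, unrestricted non-negative solutions to x_1+…+x_3 = 10 number C(10+2,2) = 66.
Subtract solutions that violate a single cap (substitute x_i' = x_i − (cap_i+1)): x_1 ≥ 7 gives C(5,2) = 10; x_2 ≥ 6 gives C(6,2) = 15; x_3 ≥ 5 gives C(7,2) = 21. Together 46.
No two caps can be exceeded simultaneously, so the pair terms are all 0.
By inclusion–exclusion the count is 66 − 46 + 0 = 20.

20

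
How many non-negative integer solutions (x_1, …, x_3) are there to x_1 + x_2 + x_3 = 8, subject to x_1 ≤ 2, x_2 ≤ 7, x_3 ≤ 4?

14

Without the upper bounds there are C(10,2) = 45 ways to split 8 among 3 variables.
Subtract solutions that violate a single cap (substitute x_i' = x_i − (cap_i+1)): x_1 ≥ 3 gives C(7,2) = 21; x_2 ≥ 8 gives C(2,2) = 1; x_3 ≥ 5 gives C(5,2) = 10. Together 32.
Add back pairs where two caps are both exceeded: 0 + 1 + 0 = 1.
By inclusion–exclusion the count is 45 − 32 + 1 = 14.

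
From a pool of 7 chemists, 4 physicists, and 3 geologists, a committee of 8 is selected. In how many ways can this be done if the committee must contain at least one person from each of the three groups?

2793

Total 8-person selections from all 14: C(14,8) = 3003.
Selections missing a whole group: no chemists → C(7,8) = 0; no physicists → C(10,8) = 45; no geologists → C(11,8) = 165.
Add back selections omitting two groups (i.e. drawn from a single group): C(7,8) + C(4,8) + C(3,8) = 0.
By inclusion–exclusion: 3003 − 210 + 0 = 2793.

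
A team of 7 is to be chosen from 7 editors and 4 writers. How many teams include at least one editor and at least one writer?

Total 7-person selections from all 11: C(11,7) = 330.
Selections missing a whole group: no editors → C(4,7) = 0; no writers → C(7,7) = 1.
Both groups omitted at once is impossible, so 330 − 1 = 329.

329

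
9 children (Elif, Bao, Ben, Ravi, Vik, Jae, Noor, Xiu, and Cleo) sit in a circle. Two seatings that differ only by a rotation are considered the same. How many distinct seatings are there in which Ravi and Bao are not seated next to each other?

Without the restriction there are (8)! = 40320 seatings.
Those with Ravi next to Bao: fuse the pair into one unit and seat 8 units around a circle — 2·(7)! = 10080.
Subtracting, 40320 − 10080 = 30240.

30240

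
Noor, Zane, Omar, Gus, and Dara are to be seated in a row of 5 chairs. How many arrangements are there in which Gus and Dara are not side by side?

72

Of the 5! = 120 arrangements, those with Gus and Dara adjacent number 2 × 4! = 48 (treat the pair as a block with 2 internal orders).
Complementary counting: 120 − 48 = 72.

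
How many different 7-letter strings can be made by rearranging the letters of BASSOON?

The 7 letters of BASSOON have repeats: O appearing twice and S appearing twice.
Dividing 7! = 5040 by 2!·2! = 4 for the repeated letters gives 1260.

1260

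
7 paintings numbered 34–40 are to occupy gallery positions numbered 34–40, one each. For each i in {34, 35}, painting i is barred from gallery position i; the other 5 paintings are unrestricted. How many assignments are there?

3720

Let Aᵢ (for i ∈ {34, 35}) be the placements that put painting i in its forbidden gallery position. Any j of these fix j positions, leaving (7−j)! ways to fill the rest, and there are C(2,j) ways to pick which j.
By inclusion–exclusion, the number of valid placements is Σ_{j=0}^{2} (−1)^j C(2,j)·(7−j)!.
Computing: 5040 − 1440 + 120 = 3720.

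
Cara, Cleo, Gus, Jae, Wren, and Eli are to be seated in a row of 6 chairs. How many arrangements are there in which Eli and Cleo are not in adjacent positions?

480

There are 6! = 720 arrangements in all. If Eli and Cleo are adjacent, merging them into one block gives 2·(5)! = 240 arrangements.
Complementary counting: 720 − 240 = 480.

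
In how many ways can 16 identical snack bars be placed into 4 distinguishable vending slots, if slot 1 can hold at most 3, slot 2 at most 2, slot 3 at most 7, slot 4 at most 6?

10

Without the upper bounds there are C(19,3) = 969 ways to split 16 among 4 vending slots.
Subtract solutions that violate a single cap (substitute x_i' = x_i − (cap_i+1)): x_1 ≥ 4 gives C(15,3) = 455; x_2 ≥ 3 gives C(16,3) = 560; x_3 ≥ 8 gives C(11,3) = 165; x_4 ≥ 7 gives C(12,3) = 220. Together 1400.
Add back pairs where two caps are both exceeded: 220 + 35 + 56 + 56 + 84 + 4 = 455.
Subtract triples: 4 + 10 + 0 + 0 = 14.
By inclusion–exclusion the count is 969 − 1400 + 455 − 14 = 10.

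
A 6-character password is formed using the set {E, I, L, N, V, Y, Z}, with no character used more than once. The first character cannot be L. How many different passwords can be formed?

The first character has 7−1 = 6 choices (anything except L).
The remaining 5 characters are filled from the other 6 symbols without repetition: 6 × 5 × 4 × 3 × 2 = 720.
Total: 6 × 720 = 4320.

4320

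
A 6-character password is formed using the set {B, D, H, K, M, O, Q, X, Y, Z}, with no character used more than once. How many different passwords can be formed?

151200

With no repetition, fill the 6 characters in order: 10 choices, then 9, down to 5.
That product is 10 × 9 × 8 × 7 × 6 × 5 = 151200.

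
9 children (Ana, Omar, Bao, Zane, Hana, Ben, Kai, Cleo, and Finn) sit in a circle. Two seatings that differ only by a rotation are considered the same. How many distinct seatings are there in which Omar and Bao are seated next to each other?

10080

Glue Omar and Bao into a block (2 internal orders). Seating 8 units around a circle gives (7)! arrangements.
So 2 × (7)! = 2 × 5040 = 10080.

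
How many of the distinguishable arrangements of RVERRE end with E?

Fix E in the last position and arrange the remaining 5 letters.
Those 5 letters have R appearing 3 times, giving (5)!/(3!) = 20.

20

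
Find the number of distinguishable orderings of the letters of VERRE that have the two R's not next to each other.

18

Total arrangements of VERRE: 5!/(2!·2!) = 30.
Arrangements with the R's together: treat RR as one letter, giving (4)!/(2!) = 12.
Subtracting, 30 − 12 = 18 arrangements keep the R's apart.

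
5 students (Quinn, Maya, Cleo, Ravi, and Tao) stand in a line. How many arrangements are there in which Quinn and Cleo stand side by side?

48

Place the 3 others and the Quinn-Cleo pair as 4 objects in a line; the pair has 2 internal arrangements.
So the count is 2·(4)! = 48.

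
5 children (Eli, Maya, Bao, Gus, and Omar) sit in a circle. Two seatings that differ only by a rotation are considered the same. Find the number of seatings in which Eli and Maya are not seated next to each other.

Without the restriction there are (4)! = 24 seatings.
Those with Eli next to Maya: fuse the pair into one unit and seat 4 units around a circle — 2·(3)! = 12.
Subtracting, 24 − 12 = 12.

12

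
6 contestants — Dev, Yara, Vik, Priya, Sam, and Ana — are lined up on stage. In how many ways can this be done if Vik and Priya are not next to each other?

There are 6! = 720 arrangements in all. If Vik and Priya are adjacent, merging them into one block gives 2·(5)! = 240 arrangements.
So 720 − 240 = 480 arrangements keep them apart.

480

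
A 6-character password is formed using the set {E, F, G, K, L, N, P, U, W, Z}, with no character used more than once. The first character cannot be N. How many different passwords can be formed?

The first character has 10−1 = 9 choices (anything except N).
The remaining 5 characters are filled from the other 9 symbols without repetition: 9 × 8 × 7 × 6 × 5 = 15120.
Total: 9 × 15120 = 136080.

136080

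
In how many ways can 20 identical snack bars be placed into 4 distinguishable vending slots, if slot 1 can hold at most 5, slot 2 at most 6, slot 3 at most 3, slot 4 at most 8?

Ignoring the caps, the number of non-negative solutions to x_1+…+x_4 = 20 is C(23,3) = 1771.
Subtract solutions that violate a single cap (substitute x_i' = x_i − (cap_i+1)): x_1 ≥ 6 gives C(17,3) = 680; x_2 ≥ 7 gives C(16,3) = 560; x_3 ≥ 4 gives C(19,3) = 969; x_4 ≥ 9 gives C(14,3) = 364. Together 2573.
Add back pairs where two caps are both exceeded: 120 + 286 + 56 + 220 + 35 + 120 = 837.
Subtract triples: 20 + 0 + 4 + 1 = 25.
By inclusion–exclusion the count is 1771 − 2573 + 837 − 25 = 10.

10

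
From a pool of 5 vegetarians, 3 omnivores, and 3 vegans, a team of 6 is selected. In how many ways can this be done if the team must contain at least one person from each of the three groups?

405

Unrestricted: C(11,6) = 462 ways to pick any 6 of the 11.
Subtract selections that omit an entire group: no vegetarians → C(6,6) = 1; no omnivores → C(8,6) = 28; no vegans → C(8,6) = 28.
Add back selections omitting two groups (i.e. drawn from a single group): C(5,6) + C(3,6) + C(3,6) = 0.
By inclusion–exclusion: 462 − 57 + 0 = 405.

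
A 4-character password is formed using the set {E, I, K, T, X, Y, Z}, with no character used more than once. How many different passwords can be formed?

Choose and order 4 of the 7 symbols: the first character has 7 options, the next 6, then 5, 4.
That product is 7 × 6 × 5 × 4 = 840.

840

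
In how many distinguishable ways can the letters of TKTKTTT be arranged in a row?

TKTKTTT has 7 letters with K appearing twice and T appearing 5 times.
The number of distinct arrangements is 7!/(5!·2!) = 5040/240 = 21.

21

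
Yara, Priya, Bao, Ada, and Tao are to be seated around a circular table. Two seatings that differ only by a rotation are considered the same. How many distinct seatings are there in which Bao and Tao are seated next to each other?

12

Glue Bao and Tao into a block (2 internal orders). Seating 4 units around a circle gives (3)! arrangements.
So 2 × (3)! = 2 × 6 = 12.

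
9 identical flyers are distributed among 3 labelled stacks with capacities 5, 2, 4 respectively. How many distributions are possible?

6

By stars and bars, unrestricted non-negative solutions to x_1+…+x_3 = 9 number C(9+2,2) = 55.
Subtract solutions that violate a single cap (substitute x_i' = x_i − (cap_i+1)): x_1 ≥ 6 gives C(5,2) = 10; x_2 ≥ 3 gives C(8,2) = 28; x_3 ≥ 5 gives C(6,2) = 15. Together 53.
Add back pairs where two caps are both exceeded: 1 + 0 + 3 = 4.
By inclusion–exclusion the count is 55 − 53 + 4 = 6.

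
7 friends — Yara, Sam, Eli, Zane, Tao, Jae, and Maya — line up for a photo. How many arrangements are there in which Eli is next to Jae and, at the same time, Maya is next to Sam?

480

Treat {Eli,Jae} as one block (2 orders) and {Maya,Sam} as another (2 orders).
That leaves 5 units to arrange: 2 × 2 × 5! = 4 × 120 = 480.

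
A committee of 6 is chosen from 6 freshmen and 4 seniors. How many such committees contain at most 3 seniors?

Split by how many seniors are chosen (0 through 3).
Sum: C(4,0)·C(6,6) + C(4,1)·C(6,5) + C(4,2)·C(6,4) + C(4,3)·C(6,3) = 1 + 24 + 90 + 80 = 195.

195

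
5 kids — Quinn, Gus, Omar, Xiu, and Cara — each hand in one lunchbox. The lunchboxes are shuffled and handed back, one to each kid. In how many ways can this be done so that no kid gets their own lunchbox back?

44

Count assignments avoiding every fixed point. For any j of the 5 kids fixed to their own lunchbox, the other 5−j can be arranged in (5−j)! ways.
By inclusion–exclusion this is Σ_{j=0}^{5} (−1)^j C(5,j)·(5−j)!.
Computing: 120 − 120 + 60 − 20 + 5 − 1 = 44.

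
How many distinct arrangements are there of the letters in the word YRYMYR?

The 6 letters of YRYMYR have repeats: R appearing twice and Y appearing 3 times.
Dividing 6! = 720 by 3!·2! = 12 for the repeated letters gives 60.

60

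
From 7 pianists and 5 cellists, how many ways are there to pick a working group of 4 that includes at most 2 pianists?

285

Split by how many pianists are chosen (0 through 2).
Sum: C(7,0)·C(5,4) + C(7,1)·C(5,3) + C(7,2)·C(5,2) = 5 + 70 + 210 = 285.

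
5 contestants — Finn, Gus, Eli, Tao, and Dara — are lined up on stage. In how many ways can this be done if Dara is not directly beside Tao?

72

There are 5! = 120 arrangements in all. If Dara and Tao are adjacent, merging them into one block gives 2·(4)! = 48 arrangements.
Complementary counting: 120 − 48 = 72.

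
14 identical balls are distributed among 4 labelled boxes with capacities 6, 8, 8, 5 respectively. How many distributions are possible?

287

Without the upper bounds there are C(17,3) = 680 ways to split 14 among 4 boxes.
Subtract solutions that violate a single cap (substitute x_i' = x_i − (cap_i+1)): x_1 ≥ 7 gives C(10,3) = 120; x_2 ≥ 9 gives C(8,3) = 56; x_3 ≥ 9 gives C(8,3) = 56; x_4 ≥ 6 gives C(11,3) = 165. Together 397.
Add back pairs where two caps are both exceeded: 0 + 0 + 4 + 0 + 0 + 0 = 4.
By inclusion–exclusion the count is 680 − 397 + 4 = 287.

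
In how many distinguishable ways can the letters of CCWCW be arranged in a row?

10

CCWCW has 5 letters with C appearing 3 times and W appearing twice.
Dividing 5! = 120 by 3!·2! = 12 for the repeated letters gives 10.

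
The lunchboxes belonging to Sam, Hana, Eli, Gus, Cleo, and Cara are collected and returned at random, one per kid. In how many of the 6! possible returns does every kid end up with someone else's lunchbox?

265

Let Aᵢ be the assignments in which kid i gets their own lunchbox. We want the size of the complement of A₁∪…∪A_6.
By inclusion–exclusion this is Σ_{j=0}^{6} (−1)^j C(6,j)·(6−j)!.
Computing: 720 − 720 + 360 − 120 + 30 − 6 + 1 = 265.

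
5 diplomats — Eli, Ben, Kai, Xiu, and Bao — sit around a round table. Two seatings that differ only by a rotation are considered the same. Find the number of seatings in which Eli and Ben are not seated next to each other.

12

All circular seatings of 5 people number (4)! = 24.
Seatings with Eli beside Ben: treat them as a block with 2 internal orders, giving 2 × (3)! = 12.
Subtracting, 24 − 12 = 12.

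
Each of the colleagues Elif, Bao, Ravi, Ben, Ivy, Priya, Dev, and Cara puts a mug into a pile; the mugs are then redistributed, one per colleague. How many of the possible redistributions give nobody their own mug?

14833

Let Aᵢ be the assignments in which colleague i gets their own mug. We want the size of the complement of A₁∪…∪A_8.
By inclusion–exclusion this is Σ_{j=0}^{8} (−1)^j C(8,j)·(8−j)!.
Computing: 40320 − 40320 + 20160 − 6720 + 1680 − 336 + 56 − 8 + 1 = 14833.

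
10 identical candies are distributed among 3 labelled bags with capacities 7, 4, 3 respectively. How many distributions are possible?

Ignoring the caps, the number of non-negative solutions to x_1+…+x_3 = 10 is C(12,2) = 66.
Subtract solutions that violate a single cap (substitute x_i' = x_i − (cap_i+1)): x_1 ≥ 8 gives C(4,2) = 6; x_2 ≥ 5 gives C(7,2) = 21; x_3 ≥ 4 gives C(8,2) = 28. Together 55.
Add back pairs where two caps are both exceeded: 0 + 0 + 3 = 3.
By inclusion–exclusion the count is 66 − 55 + 3 = 14.

14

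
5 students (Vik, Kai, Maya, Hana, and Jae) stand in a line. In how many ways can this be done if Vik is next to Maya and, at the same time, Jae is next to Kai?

Treat {Vik,Maya} as one block (2 orders) and {Jae,Kai} as another (2 orders).
That leaves 3 units to arrange: 2 × 2 × 3! = 4 × 6 = 24.

24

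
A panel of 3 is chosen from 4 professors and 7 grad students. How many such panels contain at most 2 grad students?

Split by how many grad students are chosen (0 through 2).
Sum: C(7,0)·C(4,3) + C(7,1)·C(4,2) + C(7,2)·C(4,1) = 4 + 42 + 84 = 130.

130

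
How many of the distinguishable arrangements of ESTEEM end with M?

With the last slot taken by M, it remains to arrange the other 5 letters (ESTEE).
Those 5 letters have E appearing 3 times, giving (5)!/(3!) = 20.

20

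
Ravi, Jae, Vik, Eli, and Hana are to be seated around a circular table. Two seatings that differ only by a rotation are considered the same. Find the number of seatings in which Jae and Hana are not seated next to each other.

12

All circular seatings of 5 people number (4)! = 24.
Those with Jae next to Hana: fuse the pair into one unit and seat 4 units around a circle — 2·(3)! = 12.
Subtracting, 24 − 12 = 12.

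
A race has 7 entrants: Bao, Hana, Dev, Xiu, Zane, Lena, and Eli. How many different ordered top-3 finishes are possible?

This is an ordered selection of 3 from 7: P(7,3).
That gives 7 × 6 × 5 = 210.

210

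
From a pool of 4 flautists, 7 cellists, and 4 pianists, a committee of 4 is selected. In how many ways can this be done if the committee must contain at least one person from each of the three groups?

672

Unrestricted: C(15,4) = 1365 ways to pick any 4 of the 15.
Subtract selections that omit an entire group: no flautists → C(11,4) = 330; no cellists → C(8,4) = 70; no pianists → C(11,4) = 330.
Add back selections omitting two groups (i.e. drawn from a single group): C(4,4) + C(7,4) + C(4,4) = 37.
By inclusion–exclusion: 1365 − 730 + 37 = 672.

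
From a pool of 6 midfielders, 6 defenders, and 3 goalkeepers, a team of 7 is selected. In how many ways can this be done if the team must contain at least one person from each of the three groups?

With no constraint there are C(15,7) = 6435 possible selections.
Subtract selections that omit an entire group: no midfielders → C(9,7) = 36; no defenders → C(9,7) = 36; no goalkeepers → C(12,7) = 792.
Add back selections omitting two groups (i.e. drawn from a single group): C(6,7) + C(6,7) + C(3,7) = 0.
By inclusion–exclusion: 6435 − 864 + 0 = 5571.

5571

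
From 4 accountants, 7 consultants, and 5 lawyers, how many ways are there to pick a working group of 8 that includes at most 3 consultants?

6435

Split by how many consultants are chosen (0 through 3).
Sum: C(7,0)·C(9,8) + C(7,1)·C(9,7) + C(7,2)·C(9,6) + C(7,3)·C(9,5) = 9 + 252 + 1764 + 4410 = 6435.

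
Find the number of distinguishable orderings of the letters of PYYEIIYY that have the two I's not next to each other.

Total arrangements of PYYEIIYY: 8!/(4!·2!) = 840.
Arrangements with the I's together: treat II as one letter, giving (7)!/(4!) = 210.
Hence 840 − 210 = 630.

630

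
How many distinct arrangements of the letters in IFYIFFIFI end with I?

With the last slot taken by I, it remains to arrange the other 8 letters (FYIFFIFI).
Those 8 letters have F appearing 4 times and I appearing 3 times, giving (8)!/(4!·3!) = 280.

280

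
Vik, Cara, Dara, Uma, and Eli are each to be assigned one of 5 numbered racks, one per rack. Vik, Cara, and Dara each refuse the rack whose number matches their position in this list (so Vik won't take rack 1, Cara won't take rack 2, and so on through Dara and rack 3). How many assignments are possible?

Let Aᵢ (for i ∈ {1, 2, 3}) be the placements that put person i in their forbidden rack. Any j of these fix j positions, leaving (5−j)! ways to fill the rest, and there are C(3,j) ways to pick which j.
By inclusion–exclusion, the number of valid placements is Σ_{j=0}^{3} (−1)^j C(3,j)·(5−j)!.
Computing: 120 − 72 + 18 − 2 = 64.

64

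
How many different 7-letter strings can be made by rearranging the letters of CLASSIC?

1260

CLASSIC has 7 letters with C appearing twice and S appearing twice.
So there are 7! / (2!·2!) = 1260 distinguishable arrangements.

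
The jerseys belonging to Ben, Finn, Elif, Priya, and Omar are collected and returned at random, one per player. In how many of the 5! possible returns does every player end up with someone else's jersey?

This is the derangement count D_5: permutations of 5 items with no fixed point.
By inclusion–exclusion this is Σ_{j=0}^{5} (−1)^j C(5,j)·(5−j)!.
Computing: 120 − 120 + 60 − 20 + 5 − 1 = 44.

44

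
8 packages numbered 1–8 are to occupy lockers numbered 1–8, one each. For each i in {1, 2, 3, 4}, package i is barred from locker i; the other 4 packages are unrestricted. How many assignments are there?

24024

Let Aᵢ (for 1 ≤ i ≤ 4) be the placements that put package i in its forbidden locker. Any j of these fix j positions, leaving (8−j)! ways to fill the rest, and there are C(4,j) ways to pick which j.
By inclusion–exclusion, the number of valid placements is Σ_{j=0}^{4} (−1)^j C(4,j)·(8−j)!.
Computing: 40320 − 20160 + 4320 − 480 + 24 = 24024.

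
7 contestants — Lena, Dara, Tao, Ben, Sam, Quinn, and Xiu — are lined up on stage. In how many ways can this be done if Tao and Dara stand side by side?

Treat {Tao, Dara} as a single unit. There are 6 units to order, and the pair itself can be ordered 2 ways.
So the count is 2·(6)! = 1440.

1440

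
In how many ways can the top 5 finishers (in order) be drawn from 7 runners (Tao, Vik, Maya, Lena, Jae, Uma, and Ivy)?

There are 7 choices for 1st place, 6 for 2nd, and so on down to 3 for position 5.
That gives 7 × 6 × 5 × 4 × 3 = 2520.

2520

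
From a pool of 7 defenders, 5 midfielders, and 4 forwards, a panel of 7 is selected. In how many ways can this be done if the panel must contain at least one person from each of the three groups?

With no constraint there are C(16,7) = 11440 possible selections.
Selections missing a whole group: no defenders → C(9,7) = 36; no midfielders → C(11,7) = 330; no forwards → C(12,7) = 792.
Add back selections omitting two groups (i.e. drawn from a single group): C(7,7) + C(5,7) + C(4,7) = 1.
By inclusion–exclusion: 11440 − 1158 + 1 = 10283.

10283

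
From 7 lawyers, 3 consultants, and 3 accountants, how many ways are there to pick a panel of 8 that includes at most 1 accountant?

Split by how many accountants are chosen (0 through 1).
Sum: C(3,0)·C(10,8) + C(3,1)·C(10,7) = 45 + 360 = 405.

405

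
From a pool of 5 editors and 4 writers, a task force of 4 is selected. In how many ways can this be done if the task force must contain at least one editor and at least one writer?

120

Total 4-person selections from all 9: C(9,4) = 126.
Selections missing a whole group: no editors → C(4,4) = 1; no writers → C(5,4) = 5.
Both groups omitted at once is impossible, so 126 − 6 = 120.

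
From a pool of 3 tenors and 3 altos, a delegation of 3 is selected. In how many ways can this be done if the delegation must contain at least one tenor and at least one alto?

18

With no constraint there are C(6,3) = 20 possible selections.
Subtract selections that omit an entire group: no tenors → C(3,3) = 1; no altos → C(3,3) = 1.
Both groups omitted at once is impossible, so 20 − 2 = 18.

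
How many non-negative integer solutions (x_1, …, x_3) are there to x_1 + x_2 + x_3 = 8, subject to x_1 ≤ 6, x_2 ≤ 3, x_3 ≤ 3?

13

By stars and bars, unrestricted non-negative solutions to x_1+…+x_3 = 8 number C(8+2,2) = 45.
Subtract solutions that violate a single cap (substitute x_i' = x_i − (cap_i+1)): x_1 ≥ 7 gives C(3,2) = 3; x_2 ≥ 4 gives C(6,2) = 15; x_3 ≥ 4 gives C(6,2) = 15. Together 33.
Add back pairs where two caps are both exceeded: 0 + 0 + 1 = 1.
By inclusion–exclusion the count is 45 − 33 + 1 = 13.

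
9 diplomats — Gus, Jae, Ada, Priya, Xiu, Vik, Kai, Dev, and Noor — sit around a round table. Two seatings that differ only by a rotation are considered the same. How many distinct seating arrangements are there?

Around a circle, 9 distinct people have 9!/9 = (8)! = 40320 rotationally distinct seatings.

40320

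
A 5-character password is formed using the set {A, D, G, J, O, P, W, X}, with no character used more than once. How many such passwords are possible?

With no repetition, fill the 5 characters in order: 8 choices, then 7, down to 4.
That product is 8 × 7 × 6 × 5 × 4 = 6720.

6720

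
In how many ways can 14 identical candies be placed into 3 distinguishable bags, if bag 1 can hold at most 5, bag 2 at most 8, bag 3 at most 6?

Ignoring the caps, the number of non-negative solutions to x_1+…+x_3 = 14 is C(16,2) = 120.
Subtract solutions that violate a single cap (substitute x_i' = x_i − (cap_i+1)): x_1 ≥ 6 gives C(10,2) = 45; x_2 ≥ 9 gives C(7,2) = 21; x_3 ≥ 7 gives C(9,2) = 36. Together 102.
Add back pairs where two caps are both exceeded: 0 + 3 + 0 = 3.
By inclusion–exclusion the count is 120 − 102 + 3 = 21.

21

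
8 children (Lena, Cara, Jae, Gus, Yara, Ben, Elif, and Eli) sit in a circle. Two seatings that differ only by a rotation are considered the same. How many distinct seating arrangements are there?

Seat Lena anywhere (absorbing the rotational symmetry), then permute the other 7: (7)! = 5040.

5040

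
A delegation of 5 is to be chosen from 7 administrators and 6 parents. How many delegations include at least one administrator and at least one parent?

1260

Unrestricted: C(13,5) = 1287 ways to pick any 5 of the 13.
Subtract selections that omit an entire group: no administrators → C(6,5) = 6; no parents → C(7,5) = 21.
Both groups omitted at once is impossible, so 1287 − 27 = 1260.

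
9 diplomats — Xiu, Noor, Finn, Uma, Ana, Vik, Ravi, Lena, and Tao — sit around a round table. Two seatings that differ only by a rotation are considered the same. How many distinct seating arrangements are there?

Around a circle, 9 distinct people have 9!/9 = (8)! = 40320 rotationally distinct seatings.

40320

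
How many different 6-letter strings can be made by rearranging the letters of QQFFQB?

The 6 letters of QQFFQB have repeats: F appearing twice and Q appearing 3 times.
So there are 6! / (3!·2!) = 60 distinguishable arrangements.

60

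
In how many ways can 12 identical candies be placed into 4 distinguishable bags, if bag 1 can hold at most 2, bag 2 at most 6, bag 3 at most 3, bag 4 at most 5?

By stars and bars, unrestricted non-negative solutions to x_1+…+x_4 = 12 number C(12+3,3) = 455.
Subtract solutions that violate a single cap (substitute x_i' = x_i − (cap_i+1)): x_1 ≥ 3 gives C(12,3) = 220; x_2 ≥ 7 gives C(8,3) = 56; x_3 ≥ 4 gives C(11,3) = 165; x_4 ≥ 6 gives C(9,3) = 84. Together 525.
Add back pairs where two caps are both exceeded: 10 + 56 + 20 + 4 + 0 + 10 = 100.
By inclusion–exclusion the count is 455 − 525 + 100 = 30.

30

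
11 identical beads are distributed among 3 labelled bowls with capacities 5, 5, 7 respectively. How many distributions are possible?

26

By stars and bars, unrestricted non-negative solutions to x_1+…+x_3 = 11 number C(11+2,2) = 78.
Subtract solutions that violate a single cap (substitute x_i' = x_i − (cap_i+1)): x_1 ≥ 6 gives C(7,2) = 21; x_2 ≥ 6 gives C(7,2) = 21; x_3 ≥ 8 gives C(5,2) = 10. Together 52.
No two caps can be exceeded simultaneously, so the pair terms are all 0.
By inclusion–exclusion the count is 78 − 52 + 0 = 26.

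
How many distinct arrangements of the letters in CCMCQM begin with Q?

10

With the first slot taken by Q, it remains to arrange the other 5 letters (CCMCM).
Those 5 letters have C appearing 3 times and M appearing twice, giving (5)!/(3!·2!) = 10.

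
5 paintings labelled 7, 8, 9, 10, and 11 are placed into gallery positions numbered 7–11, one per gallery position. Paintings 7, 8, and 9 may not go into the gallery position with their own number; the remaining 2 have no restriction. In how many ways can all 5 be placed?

64

Let Aᵢ (for i ∈ {7, 8, 9}) be the placements that put painting i in its forbidden gallery position. Any j of these fix j positions, leaving (5−j)! ways to fill the rest, and there are C(3,j) ways to pick which j.
By inclusion–exclusion, the number of valid placements is Σ_{j=0}^{3} (−1)^j C(3,j)·(5−j)!.
Computing: 120 − 72 + 18 − 2 = 64.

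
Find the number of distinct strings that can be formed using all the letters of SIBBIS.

90

Letter multiplicities in SIBBIS: B×2, I×2, S×2.
So there are 6! / (2!·2!·2!) = 90 distinguishable arrangements.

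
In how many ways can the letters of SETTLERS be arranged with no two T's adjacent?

3780

Total arrangements of SETTLERS: 8!/(2!·2!·2!) = 5040.
If the two T's are adjacent, glue them into one block, leaving 7 items to arrange: (7)!/(2!·2!) = 1260 ways.
Subtracting, 5040 − 1260 = 3780 arrangements keep the T's apart.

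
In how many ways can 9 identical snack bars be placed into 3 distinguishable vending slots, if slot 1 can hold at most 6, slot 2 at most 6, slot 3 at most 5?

By stars and bars, unrestricted non-negative solutions to x_1+…+x_3 = 9 number C(9+2,2) = 55.
Subtract solutions that violate a single cap (substitute x_i' = x_i − (cap_i+1)): x_1 ≥ 7 gives C(4,2) = 6; x_2 ≥ 7 gives C(4,2) = 6; x_3 ≥ 6 gives C(5,2) = 10. Together 22.
No two caps can be exceeded simultaneously, so the pair terms are all 0.
By inclusion–exclusion the count is 55 − 22 + 0 = 33.

33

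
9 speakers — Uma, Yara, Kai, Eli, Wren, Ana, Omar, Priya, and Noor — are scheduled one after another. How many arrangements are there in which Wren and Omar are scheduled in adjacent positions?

80640

Place the 7 others and the Wren-Omar pair as 8 objects in a line; the pair has 2 internal arrangements.
That gives 2 × 8! = 2 × 40320 = 80640.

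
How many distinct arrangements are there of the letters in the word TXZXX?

20

The 5 letters of TXZXX have repeats: X appearing 3 times.
The number of distinct arrangements is 5!/(3!) = 120/6 = 20.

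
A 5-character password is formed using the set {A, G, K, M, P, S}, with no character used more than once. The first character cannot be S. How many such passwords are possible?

600

The first character has 6−1 = 5 choices (anything except S).
The remaining 4 characters are filled from the other 5 symbols without repetition: 5 × 4 × 3 × 2 = 120.
Total: 5 × 120 = 600.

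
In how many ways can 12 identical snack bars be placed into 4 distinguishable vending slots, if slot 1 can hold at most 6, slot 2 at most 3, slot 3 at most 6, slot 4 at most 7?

Ignoring the caps, the number of non-negative solutions to x_1+…+x_4 = 12 is C(15,3) = 455.
Subtract solutions that violate a single cap (substitute x_i' = x_i − (cap_i+1)): x_1 ≥ 7 gives C(8,3) = 56; x_2 ≥ 4 gives C(11,3) = 165; x_3 ≥ 7 gives C(8,3) = 56; x_4 ≥ 8 gives C(7,3) = 35. Together 312.
Add back pairs where two caps are both exceeded: 4 + 0 + 0 + 4 + 1 + 0 = 9.
By inclusion–exclusion the count is 455 − 312 + 9 = 152.

152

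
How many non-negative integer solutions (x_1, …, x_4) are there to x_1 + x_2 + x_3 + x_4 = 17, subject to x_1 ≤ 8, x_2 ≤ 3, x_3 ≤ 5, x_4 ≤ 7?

Without the upper bounds there are C(20,3) = 1140 ways to split 17 among 4 variables.
Subtract solutions that violate a single cap (substitute x_i' = x_i − (cap_i+1)): x_1 ≥ 9 gives C(11,3) = 165; x_2 ≥ 4 gives C(16,3) = 560; x_3 ≥ 6 gives C(14,3) = 364; x_4 ≥ 8 gives C(12,3) = 220. Together 1309.
Add back pairs where two caps are both exceeded: 35 + 10 + 1 + 120 + 56 + 20 = 242.
By inclusion–exclusion the count is 1140 − 1309 + 242 = 73.

73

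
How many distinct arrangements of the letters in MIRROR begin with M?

With the first slot taken by M, it remains to arrange the other 5 letters (IRROR).
Those 5 letters have R appearing 3 times, giving (5)!/(3!) = 20.

20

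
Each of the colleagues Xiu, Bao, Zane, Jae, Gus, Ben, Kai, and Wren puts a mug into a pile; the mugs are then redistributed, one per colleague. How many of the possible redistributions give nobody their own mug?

This is the derangement count D_8: permutations of 8 items with no fixed point.
By inclusion–exclusion this is Σ_{j=0}^{8} (−1)^j C(8,j)·(8−j)!.
Computing: 40320 − 40320 + 20160 − 6720 + 1680 − 336 + 56 − 8 + 1 = 14833.

14833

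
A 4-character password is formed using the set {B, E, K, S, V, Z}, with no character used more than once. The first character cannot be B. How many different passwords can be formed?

300

The first character has 6−1 = 5 choices (anything except B).
The remaining 3 characters are filled from the other 5 symbols without repetition: 5 × 4 × 3 = 60.
Total: 5 × 60 = 300.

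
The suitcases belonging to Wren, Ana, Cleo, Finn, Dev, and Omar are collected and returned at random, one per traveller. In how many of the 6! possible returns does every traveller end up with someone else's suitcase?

Count assignments avoiding every fixed point. For any j of the 6 travellers fixed to their own suitcase, the other 6−j can be arranged in (6−j)! ways.
By inclusion–exclusion this is Σ_{j=0}^{6} (−1)^j C(6,j)·(6−j)!.
Computing: 720 − 720 + 360 − 120 + 30 − 6 + 1 = 265.

265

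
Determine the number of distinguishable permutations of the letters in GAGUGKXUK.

GAGUGKXUK has 9 letters with G appearing 3 times, K appearing twice, and U appearing twice.
Dividing 9! = 362880 by 3!·2!·2! = 24 for the repeated letters gives 15120.

15120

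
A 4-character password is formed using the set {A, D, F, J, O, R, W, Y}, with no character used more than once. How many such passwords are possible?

1680

With no repetition, fill the 4 characters in order: 8 choices, then 7, down to 5.
That product is 8 × 7 × 6 × 5 = 1680.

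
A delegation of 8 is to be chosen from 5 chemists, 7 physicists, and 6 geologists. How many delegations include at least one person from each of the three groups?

41811

With no constraint there are C(18,8) = 43758 possible selections.
Subtract selections that omit an entire group: no chemists → C(13,8) = 1287; no physicists → C(11,8) = 165; no geologists → C(12,8) = 495.
Add back selections omitting two groups (i.e. drawn from a single group): C(5,8) + C(7,8) + C(6,8) = 0.
By inclusion–exclusion: 43758 − 1947 + 0 = 41811.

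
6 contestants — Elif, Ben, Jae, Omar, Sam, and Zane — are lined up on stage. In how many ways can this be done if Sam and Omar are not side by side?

Of the 6! = 720 arrangements, those with Sam and Omar adjacent number 2 × 5! = 240 (treat the pair as a block with 2 internal orders).
Complementary counting: 720 − 240 = 480.

480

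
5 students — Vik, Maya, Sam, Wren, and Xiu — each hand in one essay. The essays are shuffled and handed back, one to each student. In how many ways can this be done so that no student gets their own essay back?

Count assignments avoiding every fixed point. For any j of the 5 students fixed to their own essay, the other 5−j can be arranged in (5−j)! ways.
By inclusion–exclusion this is Σ_{j=0}^{5} (−1)^j C(5,j)·(5−j)!.
Computing: 120 − 120 + 60 − 20 + 5 − 1 = 44.

44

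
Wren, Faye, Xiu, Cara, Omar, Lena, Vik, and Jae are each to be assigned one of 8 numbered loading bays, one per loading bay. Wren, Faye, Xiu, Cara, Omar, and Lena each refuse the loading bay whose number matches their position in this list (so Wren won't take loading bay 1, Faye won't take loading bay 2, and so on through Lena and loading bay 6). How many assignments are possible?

18806

Let Aᵢ (for 1 ≤ i ≤ 6) be the placements that put person i in their forbidden loading bay. Any j of these fix j positions, leaving (8−j)! ways to fill the rest, and there are C(6,j) ways to pick which j.
By inclusion–exclusion, the number of valid placements is Σ_{j=0}^{6} (−1)^j C(6,j)·(8−j)!.
Computing: 40320 − 30240 + 10800 − 2400 + 360 − 36 + 2 = 18806.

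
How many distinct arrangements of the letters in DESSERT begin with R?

180

With the first slot taken by R, it remains to arrange the other 6 letters (DESSET).
Those 6 letters have E appearing twice and S appearing twice, giving (6)!/(2!·2!) = 180.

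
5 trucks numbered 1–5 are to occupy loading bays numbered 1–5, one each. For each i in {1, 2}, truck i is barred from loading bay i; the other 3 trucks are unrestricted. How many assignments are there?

Let Aᵢ (for i ∈ {1, 2}) be the placements that put truck i in its forbidden loading bay. Any j of these fix j positions, leaving (5−j)! ways to fill the rest, and there are C(2,j) ways to pick which j.
By inclusion–exclusion, the number of valid placements is Σ_{j=0}^{2} (−1)^j C(2,j)·(5−j)!.
Computing: 120 − 48 + 6 = 78.

78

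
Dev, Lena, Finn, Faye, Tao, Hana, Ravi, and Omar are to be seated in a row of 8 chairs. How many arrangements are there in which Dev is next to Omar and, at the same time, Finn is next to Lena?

2880

Treat {Dev,Omar} as one block (2 orders) and {Finn,Lena} as another (2 orders).
That leaves 6 units to arrange: 2 × 2 × 6! = 4 × 720 = 2880.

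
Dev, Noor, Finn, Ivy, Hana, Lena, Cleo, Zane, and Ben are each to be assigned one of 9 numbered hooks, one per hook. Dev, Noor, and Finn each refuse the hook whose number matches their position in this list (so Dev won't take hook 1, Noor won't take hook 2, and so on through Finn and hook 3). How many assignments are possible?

256320

Let Aᵢ (for i ∈ {1, 2, 3}) be the placements that put person i in their forbidden hook. Any j of these fix j positions, leaving (9−j)! ways to fill the rest, and there are C(3,j) ways to pick which j.
By inclusion–exclusion, the number of valid placements is Σ_{j=0}^{3} (−1)^j C(3,j)·(9−j)!.
Computing: 362880 − 120960 + 15120 − 720 = 256320.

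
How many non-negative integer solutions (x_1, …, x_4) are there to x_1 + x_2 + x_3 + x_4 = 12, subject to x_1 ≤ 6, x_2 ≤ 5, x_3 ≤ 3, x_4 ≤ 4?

By stars and bars, unrestricted non-negative solutions to x_1+…+x_4 = 12 number C(12+3,3) = 455.
Subtract solutions that violate a single cap (substitute x_i' = x_i − (cap_i+1)): x_1 ≥ 7 gives C(8,3) = 56; x_2 ≥ 6 gives C(9,3) = 84; x_3 ≥ 4 gives C(11,3) = 165; x_4 ≥ 5 gives C(10,3) = 120. Together 425.
Add back pairs where two caps are both exceeded: 0 + 4 + 1 + 10 + 4 + 20 = 39.
By inclusion–exclusion the count is 455 − 425 + 39 = 69.

69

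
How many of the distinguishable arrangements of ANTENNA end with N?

With the last slot taken by N, it remains to arrange the other 6 letters (ATENNA).
Those 6 letters have A appearing twice and N appearing twice, giving (6)!/(2!·2!) = 180.

180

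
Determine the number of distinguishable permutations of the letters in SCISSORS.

1680

The 8 letters of SCISSORS have repeats: S appearing 4 times.
So there are 8! / (4!) = 1680 distinguishable arrangements.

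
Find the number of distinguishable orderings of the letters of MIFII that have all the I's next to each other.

Treat the 3 copies of I as a single block. The multiset to arrange is then {III, F, M}, 3 items in all.
All 3 items are distinct, so there are (3)! = 6 arrangements.

6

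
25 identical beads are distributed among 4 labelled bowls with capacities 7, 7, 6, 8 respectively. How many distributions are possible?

Without the upper bounds there are C(28,3) = 3276 ways to split 25 among 4 bowls.
Subtract solutions that violate a single cap (substitute x_i' = x_i − (cap_i+1)): x_1 ≥ 8 gives C(20,3) = 1140; x_2 ≥ 8 gives C(20,3) = 1140; x_3 ≥ 7 gives C(21,3) = 1330; x_4 ≥ 9 gives C(19,3) = 969. Together 4579.
Add back pairs where two caps are both exceeded: 220 + 286 + 165 + 286 + 165 + 220 = 1342.
Subtract triples: 10 + 1 + 4 + 4 = 19.
By inclusion–exclusion the count is 3276 − 4579 + 1342 − 19 = 20.

20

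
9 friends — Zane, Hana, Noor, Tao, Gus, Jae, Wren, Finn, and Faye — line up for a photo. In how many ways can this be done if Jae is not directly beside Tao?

There are 9! = 362880 arrangements in all. If Jae and Tao are adjacent, merging them into one block gives 2·(8)! = 80640 arrangements.
So 362880 − 80640 = 282240 arrangements keep them apart.

282240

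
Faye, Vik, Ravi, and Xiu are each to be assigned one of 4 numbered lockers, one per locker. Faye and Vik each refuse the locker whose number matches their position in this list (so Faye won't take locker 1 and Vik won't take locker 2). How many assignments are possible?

14

Let Aᵢ (for i ∈ {1, 2}) be the placements that put person i in their forbidden locker. Any j of these fix j positions, leaving (4−j)! ways to fill the rest, and there are C(2,j) ways to pick which j.
By inclusion–exclusion, the number of valid placements is Σ_{j=0}^{2} (−1)^j C(2,j)·(4−j)!.
Computing: 24 − 12 + 2 = 14.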